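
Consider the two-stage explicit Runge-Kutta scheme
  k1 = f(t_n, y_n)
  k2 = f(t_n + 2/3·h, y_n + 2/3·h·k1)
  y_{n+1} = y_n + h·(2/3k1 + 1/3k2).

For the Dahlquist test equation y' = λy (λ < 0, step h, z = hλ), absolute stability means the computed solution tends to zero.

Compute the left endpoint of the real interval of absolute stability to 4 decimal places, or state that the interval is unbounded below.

Test eqn y'=λy, z=hλ:
  k1=λy_n ⇒ h·k1=z·y_n;  k2=λ(1+2/3z)y_n ⇒ h·k2=z(1+2/3z)y_n
  y_{n+1}/y_n = 1 + 2/3z + 1/3z(1+2/3z) = 1 + z + 2/9z²
  R(z) = 1 + z + 2/9z².

Boundary: |R(x)|=1, x<0.
x=-1.42: |R|=0.0281
R=1: x+2/9x²=0 ⇒ x=−9/2=-4.5000; min R=1−1/(4·2/9)=-0.1250>−1
Confirm numerically:
  x=-3.413: |R|=0.17557 <1
  x=-3.240: |R|=0.09280 <1
  x=-2.859: |R|=0.04258 <1
  x=-2.842: |R|=0.04712 <1
  x=-5.037: |R|=1.60108 >1
  x=-4.880: |R|=1.41209 >1
  x=-4.542: |R|=1.04239 >1
So |R|<1 on (-4.5000, 0).

z* = -4.5000.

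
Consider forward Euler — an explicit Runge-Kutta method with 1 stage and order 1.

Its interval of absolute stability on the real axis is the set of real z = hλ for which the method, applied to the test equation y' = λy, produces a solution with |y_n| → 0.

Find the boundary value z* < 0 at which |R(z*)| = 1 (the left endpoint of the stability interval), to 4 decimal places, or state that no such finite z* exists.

left endpoint -2.0000.

With y'=λy (z=hλ):
  order 1, 1-stage ⇒ R(z)=1+z
  (e.g. R(-1.43)=-0.43000, |R|=0.43000)

Solve |R(x)|<1 on ℝ⁻.
x=-1.43: |R|=0.4300
|R(-1.5)|=0.5000 |R(-0.72)|=0.2800 |R(-0.61)|=0.3900
Bisect:
  x_lo=-2.4365 |R|=1.4365  x_hi=-0.1601 |R|=0.8399
  mid=-1.29828 |R|=0.29828 →hi
  mid=-1.86737 |R|=0.86737 →hi
  mid=-2.15191 |R|=1.15191 →lo
  mid=-2.00964 |R|=1.00964 →lo
  mid=-1.93851 |R|=0.93851 →hi
  mid=-1.97407 |R|=0.97407 →hi
  mid=-1.99186 |R|=0.99186 →hi
  ...
  [-2.00006,-1.99992] ⇒ x*=-2.0000
So |R|<1 on (-2.0000, 0).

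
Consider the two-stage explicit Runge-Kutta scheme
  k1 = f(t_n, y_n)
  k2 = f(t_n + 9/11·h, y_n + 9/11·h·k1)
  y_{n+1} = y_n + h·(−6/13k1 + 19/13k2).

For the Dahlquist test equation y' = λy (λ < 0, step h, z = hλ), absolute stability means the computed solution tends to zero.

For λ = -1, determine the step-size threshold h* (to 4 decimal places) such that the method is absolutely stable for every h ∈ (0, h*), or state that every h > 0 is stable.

(-0.8363,0); λ=-1 ⇒ h* = (143/171)/1 = 0.8363.

On y'=λy, z=hλ:
  k1=λy_n ⇒ h·k1=z·y_n;  k2=λ(1+9/11z)y_n ⇒ h·k2=z(1+9/11z)y_n
  y_{n+1}/y_n = 1 − 6/13z + 19/13z(1+9/11z) = 1 + z + 171/143z²
  R(z) = 1 + z + 171/143z².

Find x<0 with |R(x)|<1.
x=-0.94: |R|=1.1166
R=1: x+171/143x²=0 ⇒ x=−143/171=-0.8363; min R=1−1/(4·171/143)=0.7909>−1
Confirm numerically:
  x=-0.790: |R|=0.95630 <1
  x=-0.745: |R|=0.91870 <1
  x=-0.386: |R|=0.79217 <1
  x=-0.341: |R|=0.79805 <1
  x=-1.276: |R|=1.67098 >1
  x=-1.267: |R|=1.65261 >1
So |R|<1 on (-0.8363, 0).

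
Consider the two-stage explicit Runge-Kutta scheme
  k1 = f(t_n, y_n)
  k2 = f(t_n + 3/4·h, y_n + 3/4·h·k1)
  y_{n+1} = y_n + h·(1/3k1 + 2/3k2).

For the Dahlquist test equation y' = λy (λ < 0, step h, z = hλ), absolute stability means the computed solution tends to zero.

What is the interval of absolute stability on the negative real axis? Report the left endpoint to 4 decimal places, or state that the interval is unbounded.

Set f=λy, z=hλ:
  k1=λy_n ⇒ h·k1=z·y_n;  k2=λ(1+3/4z)y_n ⇒ h·k2=z(1+3/4z)y_n
  y_{n+1}/y_n = 1 + 1/3z + 2/3z(1+3/4z) = 1 + z + 1/2z²
  Hence R(z) = 1 + z + 1/2z².

Solve |R(x)|<1 on ℝ⁻.
x=-0.73: |R|=0.5364
R=1: x+1/2x²=0 ⇒ x=−2=-2.0000; min R=1−1/(4·1/2)=0.5000>−1
Confirm numerically:
  x=-1.916: |R|=0.91953 <1
  x=-1.194: |R|=0.51882 <1
  x=-0.946: |R|=0.50146 <1
  x=-0.844: |R|=0.51217 <1
  x=-2.520: |R|=1.65520 >1
  x=-2.461: |R|=1.56726 >1
  x=-2.458: |R|=1.56288 >1
Stable set (-2.0000, 0).

(-2.0000, 0).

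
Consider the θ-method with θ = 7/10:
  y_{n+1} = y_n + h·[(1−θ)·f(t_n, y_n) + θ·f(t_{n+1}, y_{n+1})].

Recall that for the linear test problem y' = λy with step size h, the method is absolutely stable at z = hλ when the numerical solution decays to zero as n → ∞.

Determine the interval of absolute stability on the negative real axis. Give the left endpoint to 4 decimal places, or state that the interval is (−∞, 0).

unbounded; (−∞, 0).

With y'=λy (z=hλ):
  y_{n+1} = y_n + z·[3/10·y_n + 7/10·y_{n+1}] ⇒ (1 − 7/10z)y_{n+1} = (1 + 3/10z)y_n
  Hence R(z) = (1 + 3/10z)/(1 − 7/10z).

Boundary: |R(x)|=1, x<0.
x=-1.6: |R|=0.2453
x=-2: |R|=0.1667
x=-10: |R|=0.2500
x=-100: |R|=0.4085
θ=7/10≥1/2 ⇒ |1+3/10x|<|1−7/10x| ∀x<0 ⇒ interval (−∞,0).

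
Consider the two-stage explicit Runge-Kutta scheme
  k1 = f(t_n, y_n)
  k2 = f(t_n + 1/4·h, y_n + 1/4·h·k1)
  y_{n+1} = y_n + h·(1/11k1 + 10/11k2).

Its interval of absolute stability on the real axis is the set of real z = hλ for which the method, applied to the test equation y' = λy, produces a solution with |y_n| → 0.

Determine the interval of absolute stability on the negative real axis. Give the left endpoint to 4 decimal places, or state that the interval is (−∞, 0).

(-4.4000, 0).

Test eqn y'=λy, z=hλ:
  k1=λy_n ⇒ h·k1=z·y_n;  k2=λ(1+1/4z)y_n ⇒ h·k2=z(1+1/4z)y_n
  y_{n+1}/y_n = 1 + 1/11z + 10/11z(1+1/4z) = 1 + z + 5/22z²
  ⇒ R(z) = 1 + z + 5/22z².

Boundary: |R(x)|=1, x<0.
x=-1.63: |R|=0.0262
R=1: x+5/22x²=0 ⇒ x=−22/5=-4.4000; min R=1−1/(4·5/22)=-0.1000>−1
Confirm numerically:
  x=-4.246: |R|=0.85139 <1
  x=-3.280: |R|=0.16509 <1
  x=-3.226: |R|=0.13924 <1
  x=-4.732: |R|=1.35705 >1
  x=-4.447: |R|=1.04750 >1
Stable set (-4.4000, 0).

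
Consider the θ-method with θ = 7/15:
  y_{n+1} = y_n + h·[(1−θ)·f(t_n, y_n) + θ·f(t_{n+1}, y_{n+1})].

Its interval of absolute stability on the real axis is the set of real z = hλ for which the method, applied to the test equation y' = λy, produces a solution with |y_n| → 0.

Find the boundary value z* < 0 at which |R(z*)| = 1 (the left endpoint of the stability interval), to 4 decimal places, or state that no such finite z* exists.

With y'=λy (z=hλ):
  y_{n+1} = y_n + z·[8/15·y_n + 7/15·y_{n+1}] ⇒ (1 − 7/15z)y_{n+1} = (1 + 8/15z)y_n
  ⇒ R(z) = (1 + 8/15z)/(1 − 7/15z).

Need |R(x)|<1, x<0.
x=-0.64: |R|=0.5072
R=−1: 1+8/15x = −1+7/15x ⇒ -1/15x=2 ⇒ x=2/(-1/15)=-30.0000
Confirm numerically:
  x=-28.965: |R|=0.99525 <1
  x=-28.452: |R|=0.99277 <1
  x=-27.259: |R|=0.98668 <1
  x=-22.349: |R|=0.95537 <1
  x=-30.459: |R|=1.00201 >1
  x=-30.355: |R|=1.00156 >1
  x=-30.346: |R|=1.00152 >1
So |R|<1 on (-30.0000, 0).

z* = -30.0000.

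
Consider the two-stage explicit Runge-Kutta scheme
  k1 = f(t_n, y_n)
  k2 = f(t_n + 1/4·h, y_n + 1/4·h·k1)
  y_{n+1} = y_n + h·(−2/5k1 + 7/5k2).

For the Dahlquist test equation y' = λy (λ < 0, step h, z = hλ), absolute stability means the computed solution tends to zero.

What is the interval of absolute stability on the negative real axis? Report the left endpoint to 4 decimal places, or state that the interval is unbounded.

Test eqn y'=λy, z=hλ:
  k1=λy_n ⇒ h·k1=z·y_n;  k2=λ(1+1/4z)y_n ⇒ h·k2=z(1+1/4z)y_n
  y_{n+1}/y_n = 1 − 2/5z + 7/5z(1+1/4z) = 1 + z + 7/20z²
  so R(z) = 1 + z + 7/20z².

Solve |R(x)|<1 on ℝ⁻.
x=-0.86: |R|=0.3989
R=1: x+7/20x²=0 ⇒ x=−20/7=-2.8571; min R=1−1/(4·7/20)=0.2857>−1
Confirm numerically:
  x=-2.628: |R|=0.78923 <1
  x=-2.247: |R|=0.52015 <1
  x=-2.094: |R|=0.44069 <1
  x=-1.560: |R|=0.29176 <1
  x=-3.319: |R|=1.53652 >1
  x=-3.051: |R|=1.20701 >1
Stable set (-2.8571, 0).

z∈(-2.8571,0).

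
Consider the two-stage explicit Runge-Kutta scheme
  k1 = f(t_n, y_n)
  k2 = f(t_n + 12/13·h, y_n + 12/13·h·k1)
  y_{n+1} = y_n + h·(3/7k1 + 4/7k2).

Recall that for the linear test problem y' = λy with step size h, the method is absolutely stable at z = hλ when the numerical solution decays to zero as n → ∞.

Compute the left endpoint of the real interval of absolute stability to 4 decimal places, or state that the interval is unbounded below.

On y'=λy, z=hλ:
  k1=λy_n ⇒ h·k1=z·y_n;  k2=λ(1+12/13z)y_n ⇒ h·k2=z(1+12/13z)y_n
  y_{n+1}/y_n = 1 + 3/7z + 4/7z(1+12/13z) = 1 + z + 48/91z²
  R(z) = 1 + z + 48/91z².

Need |R(x)|<1, x<0.
x=-1.12: |R|=0.5417
R=1: x+48/91x²=0 ⇒ x=−91/48=-1.8958; min R=1−1/(4·48/91)=0.5260>−1
Confirm numerically:
  x=-1.792: |R|=0.90185 <1
  x=-1.554: |R|=0.71980 <1
  x=-1.548: |R|=0.71598 <1
  x=-1.409: |R|=0.63818 <1
  x=-2.338: |R|=1.54529 >1
  x=-2.024: |R|=1.13683 >1
So |R|<1 on (-1.8958, 0).

left endpoint -1.8958.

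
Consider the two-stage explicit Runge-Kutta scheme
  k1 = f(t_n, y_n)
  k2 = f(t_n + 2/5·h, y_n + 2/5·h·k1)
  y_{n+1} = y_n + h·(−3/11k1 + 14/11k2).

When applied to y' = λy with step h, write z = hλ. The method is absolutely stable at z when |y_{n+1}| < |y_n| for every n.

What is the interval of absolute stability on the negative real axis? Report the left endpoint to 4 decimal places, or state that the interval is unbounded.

z∈(-1.9643,0).

With y'=λy (z=hλ):
  k1=λy_n ⇒ h·k1=z·y_n;  k2=λ(1+2/5z)y_n ⇒ h·k2=z(1+2/5z)y_n
  y_{n+1}/y_n = 1 − 3/11z + 14/11z(1+2/5z) = 1 + z + 28/55z²
  so R(z) = 1 + z + 28/55z².

Need |R(x)|<1, x<0.
x=-1.41: |R|=0.6021
R=1: x+28/55x²=0 ⇒ x=−55/28=-1.9643; min R=1−1/(4·28/55)=0.5089>−1
Confirm numerically:
  x=-1.933: |R|=0.96921 <1
  x=-1.624: |R|=0.71866 <1
  x=-0.966: |R|=0.50906 <1
  x=-2.235: |R|=1.30802 >1
  x=-2.095: |R|=1.13941 >1
Interval (-1.9643, 0).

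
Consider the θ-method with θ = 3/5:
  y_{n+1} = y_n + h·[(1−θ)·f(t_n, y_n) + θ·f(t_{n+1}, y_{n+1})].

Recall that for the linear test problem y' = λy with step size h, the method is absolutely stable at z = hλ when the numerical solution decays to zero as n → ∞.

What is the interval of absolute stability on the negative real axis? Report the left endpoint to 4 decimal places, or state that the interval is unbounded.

interval (−∞, 0).

Set f=λy, z=hλ:
  y_{n+1} = y_n + z·[2/5·y_n + 3/5·y_{n+1}] ⇒ (1 − 3/5z)y_{n+1} = (1 + 2/5z)y_n
  R(z) = (1 + 2/5z)/(1 − 3/5z).

Boundary: |R(x)|=1, x<0.
x=-1.61: |R|=0.1811
x=-2: |R|=0.0909
x=-10: |R|=0.4286
x=-100: |R|=0.6393
θ=3/5≥1/2 ⇒ |1+2/5x|<|1−3/5x| ∀x<0 ⇒ interval (−∞,0).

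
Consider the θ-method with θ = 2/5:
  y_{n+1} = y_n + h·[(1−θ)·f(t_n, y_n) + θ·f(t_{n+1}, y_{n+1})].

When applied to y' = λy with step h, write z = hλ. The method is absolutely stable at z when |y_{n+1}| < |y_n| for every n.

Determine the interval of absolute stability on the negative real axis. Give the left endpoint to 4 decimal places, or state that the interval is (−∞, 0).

Set f=λy, z=hλ:
  y_{n+1} = y_n + z·[3/5·y_n + 2/5·y_{n+1}] ⇒ (1 − 2/5z)y_{n+1} = (1 + 3/5z)y_n
  so R(z) = (1 + 3/5z)/(1 − 2/5z).

Solve |R(x)|<1 on ℝ⁻.
x=-0.71: |R|=0.4470
R=−1: 1+3/5x = −1+2/5x ⇒ -1/5x=2 ⇒ x=2/(-1/5)=-10.0000
Confirm numerically:
  x=-9.778: |R|=0.99096 <1
  x=-9.087: |R|=0.96060 <1
  x=-6.185: |R|=0.78037 <1
  x=-10.421: |R|=1.01629 >1
  x=-10.245: |R|=1.00961 >1
Interval (-10.0000, 0).

(-10.0000, 0).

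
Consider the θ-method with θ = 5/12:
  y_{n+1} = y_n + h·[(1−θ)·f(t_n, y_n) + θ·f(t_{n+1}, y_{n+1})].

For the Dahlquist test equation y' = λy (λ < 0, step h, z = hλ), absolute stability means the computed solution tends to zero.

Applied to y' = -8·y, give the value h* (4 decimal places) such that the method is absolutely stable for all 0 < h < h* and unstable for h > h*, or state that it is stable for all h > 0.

(-12.0000,0); λ=-8 ⇒ h* = (12)/8 = 1.5000.

Set f=λy, z=hλ:
  y_{n+1} = y_n + z·[7/12·y_n + 5/12·y_{n+1}] ⇒ (1 − 5/12z)y_{n+1} = (1 + 7/12z)y_n
  so R(z) = (1 + 7/12z)/(1 − 5/12z).

Find x<0 with |R(x)|<1.
x=-1.25: |R|=0.1781
R=−1: 1+7/12x = −1+5/12x ⇒ -1/6x=2 ⇒ x=2/(-1/6)=-12.0000
Confirm numerically:
  x=-10.216: |R|=0.94344 <1
  x=-9.054: |R|=0.89712 <1
  x=-7.990: |R|=0.84562 <1
  x=-7.127: |R|=0.79540 <1
  x=-12.272: |R|=1.00742 >1
  x=-12.252: |R|=1.00688 >1
  x=-12.155: |R|=1.00426 >1
Stable set (-12.0000, 0).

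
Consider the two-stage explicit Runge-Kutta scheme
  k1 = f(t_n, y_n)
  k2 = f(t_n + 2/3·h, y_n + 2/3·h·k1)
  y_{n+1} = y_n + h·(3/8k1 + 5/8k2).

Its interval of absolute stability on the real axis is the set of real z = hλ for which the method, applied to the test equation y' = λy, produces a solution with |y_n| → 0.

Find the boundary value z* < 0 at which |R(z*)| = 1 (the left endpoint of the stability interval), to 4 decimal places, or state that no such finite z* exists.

On y'=λy, z=hλ:
  k1=λy_n ⇒ h·k1=z·y_n;  k2=λ(1+2/3z)y_n ⇒ h·k2=z(1+2/3z)y_n
  y_{n+1}/y_n = 1 + 3/8z + 5/8z(1+2/3z) = 1 + z + 5/12z²
  so R(z) = 1 + z + 5/12z².

Solve |R(x)|<1 on ℝ⁻.
x=-1.53: |R|=0.4454
R=1: x+5/12x²=0 ⇒ x=−12/5=-2.4000; min R=1−1/(4·5/12)=0.4000>−1
Confirm numerically:
  x=-2.338: |R|=0.93960 <1
  x=-1.220: |R|=0.40017 <1
  x=-1.029: |R|=0.41218 <1
  x=-0.996: |R|=0.41734 <1
  x=-2.990: |R|=1.73504 >1
  x=-2.814: |R|=1.48542 >1
Stable set (-2.4000, 0).

left endpoint -2.4000.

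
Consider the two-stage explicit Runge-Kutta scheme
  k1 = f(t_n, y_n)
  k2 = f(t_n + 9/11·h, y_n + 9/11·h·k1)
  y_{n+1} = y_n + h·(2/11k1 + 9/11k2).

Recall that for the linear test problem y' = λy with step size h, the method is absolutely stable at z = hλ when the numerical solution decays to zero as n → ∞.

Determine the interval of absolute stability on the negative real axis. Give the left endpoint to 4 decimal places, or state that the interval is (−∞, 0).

z∈(-1.4938,0).

Test eqn y'=λy, z=hλ:
  k1=λy_n ⇒ h·k1=z·y_n;  k2=λ(1+9/11z)y_n ⇒ h·k2=z(1+9/11z)y_n
  y_{n+1}/y_n = 1 + 2/11z + 9/11z(1+9/11z) = 1 + z + 81/121z²
  R(z) = 1 + z + 81/121z².

Need |R(x)|<1, x<0.
x=-1.8: |R|=1.3689
R=1: x+81/121x²=0 ⇒ x=−121/81=-1.4938; min R=1−1/(4·81/121)=0.6265>−1
Confirm numerically:
  x=-1.452: |R|=0.95934 <1
  x=-1.279: |R|=0.81607 <1
  x=-0.963: |R|=0.65780 <1
  x=-0.678: |R|=0.62972 <1
  x=-1.886: |R|=1.49513 >1
  x=-1.755: |R|=1.30683 >1
  x=-1.661: |R|=1.18588 >1
Stable set (-1.4938, 0).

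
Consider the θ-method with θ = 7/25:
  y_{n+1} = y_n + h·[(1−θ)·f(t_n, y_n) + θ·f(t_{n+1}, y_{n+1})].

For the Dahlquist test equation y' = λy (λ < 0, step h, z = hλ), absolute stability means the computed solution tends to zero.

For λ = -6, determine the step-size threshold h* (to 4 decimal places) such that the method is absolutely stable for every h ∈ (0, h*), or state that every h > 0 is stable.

With y'=λy (z=hλ):
  y_{n+1} = y_n + z·[18/25·y_n + 7/25·y_{n+1}] ⇒ (1 − 7/25z)y_{n+1} = (1 + 18/25z)y_n
  R(z) = (1 + 18/25z)/(1 − 7/25z).

Find x<0 with |R(x)|<1.
x=-0.71: |R|=0.4077
R=−1: 1+18/25x = −1+7/25x ⇒ -11/25x=2 ⇒ x=2/(-11/25)=-4.5455
Confirm numerically:
  x=-2.267: |R|=0.38675 <1
  x=-2.215: |R|=0.36712 <1
  x=-2.205: |R|=0.36330 <1
  x=-1.961: |R|=0.26591 <1
  x=-5.105: |R|=1.10134 >1
  x=-5.075: |R|=1.09624 >1
  x=-4.834: |R|=1.05394 >1
Stable set (-4.5455, 0).

(-4.5455,0); λ=-6 ⇒ h* = (50/11)/6 = 0.7576.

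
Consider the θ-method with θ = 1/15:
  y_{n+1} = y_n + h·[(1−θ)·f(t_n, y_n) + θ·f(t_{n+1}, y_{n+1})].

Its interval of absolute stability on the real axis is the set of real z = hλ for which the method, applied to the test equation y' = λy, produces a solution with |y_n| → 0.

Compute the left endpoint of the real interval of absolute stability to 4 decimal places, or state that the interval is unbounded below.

Test eqn y'=λy, z=hλ:
  y_{n+1} = y_n + z·[14/15·y_n + 1/15·y_{n+1}] ⇒ (1 − 1/15z)y_{n+1} = (1 + 14/15z)y_n
  ⇒ R(z) = (1 + 14/15z)/(1 − 1/15z).

Boundary: |R(x)|=1, x<0.
x=-0.37: |R|=0.6389
R=−1: 1+14/15x = −1+1/15x ⇒ -13/15x=2 ⇒ x=2/(-13/15)=-2.3077
Confirm numerically:
  x=-1.910: |R|=0.69426 <1
  x=-1.567: |R|=0.41878 <1
  x=-1.061: |R|=0.00909 <1
  x=-0.957: |R|=0.10039 <1
  x=-2.502: |R|=1.14433 >1
  x=-2.478: |R|=1.12667 >1
So |R|<1 on (-2.3077, 0).

z* = -2.3077.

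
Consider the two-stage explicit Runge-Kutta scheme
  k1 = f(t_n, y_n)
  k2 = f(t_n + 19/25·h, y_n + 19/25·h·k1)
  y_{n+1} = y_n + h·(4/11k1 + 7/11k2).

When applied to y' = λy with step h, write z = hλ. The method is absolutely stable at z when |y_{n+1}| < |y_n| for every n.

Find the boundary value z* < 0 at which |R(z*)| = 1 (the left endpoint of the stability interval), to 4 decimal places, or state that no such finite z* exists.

left endpoint -2.0677.

Set f=λy, z=hλ:
  k1=λy_n ⇒ h·k1=z·y_n;  k2=λ(1+19/25z)y_n ⇒ h·k2=z(1+19/25z)y_n
  y_{n+1}/y_n = 1 + 4/11z + 7/11z(1+19/25z) = 1 + z + 133/275z²
  ⇒ R(z) = 1 + z + 133/275z².

Find x<0 with |R(x)|<1.
x=-0.3: |R|=0.7435
R=1: x+133/275x²=0 ⇒ x=−275/133=-2.0677; min R=1−1/(4·133/275)=0.4831>−1
Confirm numerically:
  x=-1.756: |R|=0.73531 <1
  x=-1.225: |R|=0.50076 <1
  x=-0.934: |R|=0.48790 <1
  x=-0.872: |R|=0.49575 <1
  x=-2.500: |R|=1.52273 >1
  x=-2.323: |R|=1.28686 >1
  x=-2.272: |R|=1.22452 >1
Interval (-2.0677, 0).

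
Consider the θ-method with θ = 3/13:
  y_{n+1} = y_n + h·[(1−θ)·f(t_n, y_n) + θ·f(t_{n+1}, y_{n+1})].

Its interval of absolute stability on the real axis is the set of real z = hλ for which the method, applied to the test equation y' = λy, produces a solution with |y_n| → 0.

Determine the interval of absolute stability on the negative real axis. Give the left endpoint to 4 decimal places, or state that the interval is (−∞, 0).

(-3.7143, 0).

Test eqn y'=λy, z=hλ:
  y_{n+1} = y_n + z·[10/13·y_n + 3/13·y_{n+1}] ⇒ (1 − 3/13z)y_{n+1} = (1 + 10/13z)y_n
  so R(z) = (1 + 10/13z)/(1 − 3/13z).

Solve |R(x)|<1 on ℝ⁻.
x=-1.39: |R|=0.0524
R=−1: 1+10/13x = −1+3/13x ⇒ -7/13x=2 ⇒ x=2/(-7/13)=-3.7143
Confirm numerically:
  x=-3.658: |R|=0.98357 <1
  x=-3.199: |R|=0.84038 <1
  x=-2.615: |R|=0.63085 <1
  x=-2.126: |R|=0.42626 <1
  x=-4.265: |R|=1.14945 >1
  x=-4.210: |R|=1.13539 >1
  x=-3.941: |R|=1.06393 >1
So |R|<1 on (-3.7143, 0).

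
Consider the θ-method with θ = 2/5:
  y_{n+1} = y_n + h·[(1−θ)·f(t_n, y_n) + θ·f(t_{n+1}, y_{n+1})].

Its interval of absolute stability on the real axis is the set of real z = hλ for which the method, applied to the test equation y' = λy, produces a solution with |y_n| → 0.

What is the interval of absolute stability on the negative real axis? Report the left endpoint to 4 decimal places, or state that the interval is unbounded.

With y'=λy (z=hλ):
  y_{n+1} = y_n + z·[3/5·y_n + 2/5·y_{n+1}] ⇒ (1 − 2/5z)y_{n+1} = (1 + 3/5z)y_n
  R(z) = (1 + 3/5z)/(1 − 2/5z).

Solve |R(x)|<1 on ℝ⁻.
x=-0.47: |R|=0.6044
R=−1: 1+3/5x = −1+2/5x ⇒ -1/5x=2 ⇒ x=2/(-1/5)=-10.0000
Confirm numerically:
  x=-9.329: |R|=0.97164 <1
  x=-7.508: |R|=0.87550 <1
  x=-6.804: |R|=0.82825 <1
  x=-4.304: |R|=0.58142 <1
  x=-10.463: |R|=1.01786 >1
  x=-10.276: |R|=1.01080 >1
  x=-10.132: |R|=1.00522 >1
Interval (-10.0000, 0).

(-10.0000, 0).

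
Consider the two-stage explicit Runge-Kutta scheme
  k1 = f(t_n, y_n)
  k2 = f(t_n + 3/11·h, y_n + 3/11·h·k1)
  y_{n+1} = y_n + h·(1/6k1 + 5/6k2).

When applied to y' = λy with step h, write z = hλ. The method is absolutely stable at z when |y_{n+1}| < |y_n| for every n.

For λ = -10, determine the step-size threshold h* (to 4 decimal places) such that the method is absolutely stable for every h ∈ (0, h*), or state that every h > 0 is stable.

Set f=λy, z=hλ:
  k1=λy_n ⇒ h·k1=z·y_n;  k2=λ(1+3/11z)y_n ⇒ h·k2=z(1+3/11z)y_n
  y_{n+1}/y_n = 1 + 1/6z + 5/6z(1+3/11z) = 1 + z + 5/22z²
  R(z) = 1 + z + 5/22z².

Solve |R(x)|<1 on ℝ⁻.
x=-1.14: |R|=0.1554
R=1: x+5/22x²=0 ⇒ x=−22/5=-4.4000; min R=1−1/(4·5/22)=-0.1000>−1
Confirm numerically:
  x=-4.144: |R|=0.75889 <1
  x=-3.654: |R|=0.38048 <1
  x=-2.331: |R|=0.09610 <1
  x=-1.857: |R|=0.07326 <1
  x=-4.927: |R|=1.59012 >1
  x=-4.665: |R|=1.28096 >1
Interval (-4.4000, 0).

(-4.4000,0); λ=-10 ⇒ h* = (22/5)/10 = 0.4400.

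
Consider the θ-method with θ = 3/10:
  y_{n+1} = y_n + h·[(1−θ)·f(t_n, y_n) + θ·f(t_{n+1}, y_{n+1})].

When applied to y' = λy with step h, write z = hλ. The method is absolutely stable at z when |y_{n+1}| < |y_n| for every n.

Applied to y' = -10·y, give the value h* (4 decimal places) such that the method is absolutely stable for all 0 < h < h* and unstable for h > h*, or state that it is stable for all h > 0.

(-5.0000,0); λ=-10 ⇒ h* = (5)/10 = 0.5000.

Test eqn y'=λy, z=hλ:
  y_{n+1} = y_n + z·[7/10·y_n + 3/10·y_{n+1}] ⇒ (1 − 3/10z)y_{n+1} = (1 + 7/10z)y_n
  R(z) = (1 + 7/10z)/(1 − 3/10z).

Solve |R(x)|<1 on ℝ⁻.
x=-0.99: |R|=0.2367
R=−1: 1+7/10x = −1+3/10x ⇒ -2/5x=2 ⇒ x=2/(-2/5)=-5.0000
Confirm numerically:
  x=-4.104: |R|=0.83937 <1
  x=-3.961: |R|=0.81008 <1
  x=-3.371: |R|=0.67603 <1
  x=-5.448: |R|=1.06802 >1
  x=-5.389: |R|=1.05946 >1
Interval (-5.0000, 0).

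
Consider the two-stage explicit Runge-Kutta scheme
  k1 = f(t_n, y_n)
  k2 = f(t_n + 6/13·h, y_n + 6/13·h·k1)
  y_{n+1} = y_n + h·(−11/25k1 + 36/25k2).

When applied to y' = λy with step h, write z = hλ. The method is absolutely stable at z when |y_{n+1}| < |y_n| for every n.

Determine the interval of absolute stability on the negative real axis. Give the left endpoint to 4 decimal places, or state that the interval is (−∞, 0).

(-1.5046, 0).

On y'=λy, z=hλ:
  k1=λy_n ⇒ h·k1=z·y_n;  k2=λ(1+6/13z)y_n ⇒ h·k2=z(1+6/13z)y_n
  y_{n+1}/y_n = 1 − 11/25z + 36/25z(1+6/13z) = 1 + z + 216/325z²
  R(z) = 1 + z + 216/325z².

Find x<0 with |R(x)|<1.
x=-0.33: |R|=0.7424
R=1: x+216/325x²=0 ⇒ x=−325/216=-1.5046; min R=1−1/(4·216/325)=0.6238>−1
Confirm numerically:
  x=-1.110: |R|=0.70887 <1
  x=-1.005: |R|=0.66628 <1
  x=-0.930: |R|=0.64483 <1
  x=-1.744: |R|=1.27745 >1
  x=-1.719: |R|=1.24491 >1
Stable set (-1.5046, 0).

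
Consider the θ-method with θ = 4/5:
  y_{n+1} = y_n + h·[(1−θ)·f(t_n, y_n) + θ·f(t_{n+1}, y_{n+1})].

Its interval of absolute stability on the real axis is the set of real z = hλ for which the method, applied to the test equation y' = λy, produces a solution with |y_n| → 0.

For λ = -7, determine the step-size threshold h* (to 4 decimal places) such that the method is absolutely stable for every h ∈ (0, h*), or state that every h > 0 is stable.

With y'=λy (z=hλ):
  y_{n+1} = y_n + z·[1/5·y_n + 4/5·y_{n+1}] ⇒ (1 − 4/5z)y_{n+1} = (1 + 1/5z)y_n
  R(z) = (1 + 1/5z)/(1 − 4/5z).

Find x<0 with |R(x)|<1.
x=-1.61: |R|=0.2963
x=-2: |R|=0.2308
x=-10: |R|=0.1111
x=-100: |R|=0.2346
θ=4/5≥1/2 ⇒ |1+1/5x|<|1−4/5x| ∀x<0 ⇒ interval (−∞,0).

(−∞, 0) — no finite endpoint. Any h>0 works for λ=-7.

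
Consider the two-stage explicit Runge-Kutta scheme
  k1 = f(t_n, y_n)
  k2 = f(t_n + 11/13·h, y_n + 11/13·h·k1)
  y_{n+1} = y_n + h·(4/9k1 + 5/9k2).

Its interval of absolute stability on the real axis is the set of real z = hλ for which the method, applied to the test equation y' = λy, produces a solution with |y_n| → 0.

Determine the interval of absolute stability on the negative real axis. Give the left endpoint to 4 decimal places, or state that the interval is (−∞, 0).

(-2.1273, 0).

On y'=λy, z=hλ:
  k1=λy_n ⇒ h·k1=z·y_n;  k2=λ(1+11/13z)y_n ⇒ h·k2=z(1+11/13z)y_n
  y_{n+1}/y_n = 1 + 4/9z + 5/9z(1+11/13z) = 1 + z + 55/117z²
  Hence R(z) = 1 + z + 55/117z².

Need |R(x)|<1, x<0.
x=-0.63: |R|=0.5566
R=1: x+55/117x²=0 ⇒ x=−117/55=-2.1273; min R=1−1/(4·55/117)=0.4682>−1
Confirm numerically:
  x=-1.614: |R|=0.61057 <1
  x=-1.449: |R|=0.53799 <1
  x=-1.293: |R|=0.49291 <1
  x=-0.950: |R|=0.47425 <1
  x=-2.609: |R|=1.59082 >1
  x=-2.576: |R|=1.54338 >1
So |R|<1 on (-2.1273, 0).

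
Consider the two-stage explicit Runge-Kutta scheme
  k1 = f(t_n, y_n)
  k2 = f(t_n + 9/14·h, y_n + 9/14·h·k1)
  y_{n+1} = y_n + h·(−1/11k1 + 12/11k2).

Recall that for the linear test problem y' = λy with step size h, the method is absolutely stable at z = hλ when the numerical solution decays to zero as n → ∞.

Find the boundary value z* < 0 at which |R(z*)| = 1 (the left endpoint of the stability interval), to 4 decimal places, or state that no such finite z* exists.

left endpoint -1.4259.

With y'=λy (z=hλ):
  k1=λy_n ⇒ h·k1=z·y_n;  k2=λ(1+9/14z)y_n ⇒ h·k2=z(1+9/14z)y_n
  y_{n+1}/y_n = 1 − 1/11z + 12/11z(1+9/14z) = 1 + z + 54/77z²
  ⇒ R(z) = 1 + z + 54/77z².

Find x<0 with |R(x)|<1.
x=-0.63: |R|=0.6483
R=1: x+54/77x²=0 ⇒ x=−77/54=-1.4259; min R=1−1/(4·54/77)=0.6435>−1
Confirm numerically:
  x=-1.035: |R|=0.71625 <1
  x=-0.713: |R|=0.64352 <1
  x=-0.646: |R|=0.64666 <1
  x=-2.016: |R|=1.83426 >1
  x=-1.908: |R|=1.64505 >1
Interval (-1.4259, 0).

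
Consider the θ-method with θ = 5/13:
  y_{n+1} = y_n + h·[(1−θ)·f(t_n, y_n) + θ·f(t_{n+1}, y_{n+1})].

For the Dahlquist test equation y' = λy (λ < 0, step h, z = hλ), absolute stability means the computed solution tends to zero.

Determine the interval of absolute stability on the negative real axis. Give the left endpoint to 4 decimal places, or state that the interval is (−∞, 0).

With y'=λy (z=hλ):
  y_{n+1} = y_n + z·[8/13·y_n + 5/13·y_{n+1}] ⇒ (1 − 5/13z)y_{n+1} = (1 + 8/13z)y_n
  R(z) = (1 + 8/13z)/(1 − 5/13z).

Find x<0 with |R(x)|<1.
x=-0.73: |R|=0.4300
R=−1: 1+8/13x = −1+5/13x ⇒ -3/13x=2 ⇒ x=2/(-3/13)=-8.6667
Confirm numerically:
  x=-8.614: |R|=0.99718 <1
  x=-7.705: |R|=0.94401 <1
  x=-3.701: |R|=0.52715 <1
  x=-9.005: |R|=1.01749 >1
  x=-8.917: |R|=1.01304 >1
  x=-8.774: |R|=1.00566 >1
So |R|<1 on (-8.6667, 0).

z∈(-8.6667,0).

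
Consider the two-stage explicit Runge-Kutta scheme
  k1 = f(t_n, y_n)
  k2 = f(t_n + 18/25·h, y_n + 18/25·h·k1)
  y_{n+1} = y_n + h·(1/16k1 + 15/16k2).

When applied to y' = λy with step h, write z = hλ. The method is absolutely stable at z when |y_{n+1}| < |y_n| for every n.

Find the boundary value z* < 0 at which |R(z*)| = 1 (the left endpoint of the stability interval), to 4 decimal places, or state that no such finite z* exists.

On y'=λy, z=hλ:
  k1=λy_n ⇒ h·k1=z·y_n;  k2=λ(1+18/25z)y_n ⇒ h·k2=z(1+18/25z)y_n
  y_{n+1}/y_n = 1 + 1/16z + 15/16z(1+18/25z) = 1 + z + 27/40z²
  so R(z) = 1 + z + 27/40z².

Solve |R(x)|<1 on ℝ⁻.
x=-0.34: |R|=0.7380
R=1: x+27/40x²=0 ⇒ x=−40/27=-1.4815; min R=1−1/(4·27/40)=0.6296>−1
Confirm numerically:
  x=-1.438: |R|=0.95779 <1
  x=-1.310: |R|=0.84837 <1
  x=-0.927: |R|=0.65305 <1
  x=-1.824: |R|=1.42171 >1
  x=-1.817: |R|=1.41151 >1
  x=-1.709: |R|=1.26246 >1
Interval (-1.4815, 0).

z* = -1.4815.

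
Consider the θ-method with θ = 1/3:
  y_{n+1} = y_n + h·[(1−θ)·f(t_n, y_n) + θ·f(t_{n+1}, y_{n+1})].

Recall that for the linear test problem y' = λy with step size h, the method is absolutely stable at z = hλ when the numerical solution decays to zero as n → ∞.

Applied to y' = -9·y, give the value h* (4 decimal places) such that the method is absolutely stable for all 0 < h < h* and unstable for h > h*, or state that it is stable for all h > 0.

(-6.0000,0); λ=-9 ⇒ h* = (6)/9 = 0.6667.

Test eqn y'=λy, z=hλ:
  y_{n+1} = y_n + z·[2/3·y_n + 1/3·y_{n+1}] ⇒ (1 − 1/3z)y_{n+1} = (1 + 2/3z)y_n
  ⇒ R(z) = (1 + 2/3z)/(1 − 1/3z).

Need |R(x)|<1, x<0.
x=-0.64: |R|=0.4725
R=−1: 1+2/3x = −1+1/3x ⇒ -1/3x=2 ⇒ x=2/(-1/3)=-6.0000
Confirm numerically:
  x=-5.227: |R|=0.90604 <1
  x=-3.882: |R|=0.69224 <1
  x=-3.787: |R|=0.67394 <1
  x=-3.196: |R|=0.54745 <1
  x=-6.534: |R|=1.05601 >1
  x=-6.476: |R|=1.05023 >1
  x=-6.104: |R|=1.01142 >1
So |R|<1 on (-6.0000, 0).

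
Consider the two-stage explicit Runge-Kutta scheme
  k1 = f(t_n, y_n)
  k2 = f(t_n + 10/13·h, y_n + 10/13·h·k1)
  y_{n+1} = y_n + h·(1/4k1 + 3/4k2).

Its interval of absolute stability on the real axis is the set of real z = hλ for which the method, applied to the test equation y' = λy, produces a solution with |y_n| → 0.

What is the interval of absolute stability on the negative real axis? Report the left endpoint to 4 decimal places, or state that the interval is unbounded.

(-1.7333, 0).

With y'=λy (z=hλ):
  k1=λy_n ⇒ h·k1=z·y_n;  k2=λ(1+10/13z)y_n ⇒ h·k2=z(1+10/13z)y_n
  y_{n+1}/y_n = 1 + 1/4z + 3/4z(1+10/13z) = 1 + z + 15/26z²
  ⇒ R(z) = 1 + z + 15/26z².

Solve |R(x)|<1 on ℝ⁻.
x=-0.66: |R|=0.5913
R=1: x+15/26x²=0 ⇒ x=−26/15=-1.7333; min R=1−1/(4·15/26)=0.5667>−1
Confirm numerically:
  x=-1.612: |R|=0.88716 <1
  x=-1.318: |R|=0.68419 <1
  x=-0.934: |R|=0.56928 <1
  x=-2.279: |R|=1.71745 >1
  x=-2.252: |R|=1.67387 >1
  x=-2.100: |R|=1.44423 >1
So |R|<1 on (-1.7333, 0).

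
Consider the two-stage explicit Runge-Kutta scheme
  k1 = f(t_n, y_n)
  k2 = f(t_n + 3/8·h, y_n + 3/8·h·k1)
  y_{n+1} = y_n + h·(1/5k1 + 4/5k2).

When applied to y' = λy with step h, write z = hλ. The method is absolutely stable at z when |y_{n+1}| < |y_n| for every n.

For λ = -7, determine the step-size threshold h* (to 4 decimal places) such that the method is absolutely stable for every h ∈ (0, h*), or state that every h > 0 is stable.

(-3.3333,0); λ=-7 ⇒ h* = (10/3)/7 = 0.4762.

On y'=λy, z=hλ:
  k1=λy_n ⇒ h·k1=z·y_n;  k2=λ(1+3/8z)y_n ⇒ h·k2=z(1+3/8z)y_n
  y_{n+1}/y_n = 1 + 1/5z + 4/5z(1+3/8z) = 1 + z + 3/10z²
  Hence R(z) = 1 + z + 3/10z².

Need |R(x)|<1, x<0.
x=-0.82: |R|=0.3817
R=1: x+3/10x²=0 ⇒ x=−10/3=-3.3333; min R=1−1/(4·3/10)=0.1667>−1
Confirm numerically:
  x=-2.398: |R|=0.32712 <1
  x=-2.298: |R|=0.28624 <1
  x=-1.480: |R|=0.17712 <1
  x=-3.872: |R|=1.62572 >1
  x=-3.722: |R|=1.43399 >1
  x=-3.624: |R|=1.31601 >1
So |R|<1 on (-3.3333, 0).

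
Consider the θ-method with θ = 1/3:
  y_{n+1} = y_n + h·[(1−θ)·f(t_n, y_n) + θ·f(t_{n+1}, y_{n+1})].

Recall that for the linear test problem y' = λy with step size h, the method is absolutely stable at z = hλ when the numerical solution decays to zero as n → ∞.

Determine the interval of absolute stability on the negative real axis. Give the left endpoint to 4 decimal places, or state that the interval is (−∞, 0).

(-6.0000, 0).

Test eqn y'=λy, z=hλ:
  y_{n+1} = y_n + z·[2/3·y_n + 1/3·y_{n+1}] ⇒ (1 − 1/3z)y_{n+1} = (1 + 2/3z)y_n
  so R(z) = (1 + 2/3z)/(1 − 1/3z).

Need |R(x)|<1, x<0.
x=-0.64: |R|=0.4725
R=−1: 1+2/3x = −1+1/3x ⇒ -1/3x=2 ⇒ x=2/(-1/3)=-6.0000
Confirm numerically:
  x=-5.544: |R|=0.94663 <1
  x=-4.374: |R|=0.77950 <1
  x=-4.357: |R|=0.77668 <1
  x=-3.214: |R|=0.55166 <1
  x=-6.271: |R|=1.02923 >1
  x=-6.209: |R|=1.02270 >1
Interval (-6.0000, 0).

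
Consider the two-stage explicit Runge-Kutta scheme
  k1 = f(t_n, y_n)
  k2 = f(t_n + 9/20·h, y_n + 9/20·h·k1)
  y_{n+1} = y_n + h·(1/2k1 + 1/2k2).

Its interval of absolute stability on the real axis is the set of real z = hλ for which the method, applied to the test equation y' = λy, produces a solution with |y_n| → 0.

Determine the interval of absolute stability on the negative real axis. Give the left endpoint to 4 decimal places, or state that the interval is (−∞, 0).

On y'=λy, z=hλ:
  k1=λy_n ⇒ h·k1=z·y_n;  k2=λ(1+9/20z)y_n ⇒ h·k2=z(1+9/20z)y_n
  y_{n+1}/y_n = 1 + 1/2z + 1/2z(1+9/20z) = 1 + z + 9/40z²
  Hence R(z) = 1 + z + 9/40z².

Solve |R(x)|<1 on ℝ⁻.
x=-0.46: |R|=0.5876
R=1: x+9/40x²=0 ⇒ x=−40/9=-4.4444; min R=1−1/(4·9/40)=-0.1111>−1
Confirm numerically:
  x=-4.037: |R|=0.62991 <1
  x=-3.033: |R|=0.03680 <1
  x=-1.854: |R|=0.08060 <1
  x=-4.742: |R|=1.31748 >1
  x=-4.691: |R|=1.26023 >1
  x=-4.621: |R|=1.18357 >1
So |R|<1 on (-4.4444, 0).

(-4.4444, 0).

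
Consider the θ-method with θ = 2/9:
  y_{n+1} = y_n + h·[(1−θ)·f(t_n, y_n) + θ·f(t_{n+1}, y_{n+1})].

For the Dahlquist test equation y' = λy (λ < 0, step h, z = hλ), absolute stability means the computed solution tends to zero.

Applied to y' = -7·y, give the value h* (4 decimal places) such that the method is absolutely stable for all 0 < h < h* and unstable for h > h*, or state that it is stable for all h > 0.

On y'=λy, z=hλ:
  y_{n+1} = y_n + z·[7/9·y_n + 2/9·y_{n+1}] ⇒ (1 − 2/9z)y_{n+1} = (1 + 7/9z)y_n
  R(z) = (1 + 7/9z)/(1 − 2/9z).

Find x<0 with |R(x)|<1.
x=-1.73: |R|=0.2496
R=−1: 1+7/9x = −1+2/9x ⇒ -5/9x=2 ⇒ x=2/(-5/9)=-3.6000
Confirm numerically:
  x=-2.849: |R|=0.74452 <1
  x=-2.006: |R|=0.38749 <1
  x=-1.991: |R|=0.38030 <1
  x=-4.161: |R|=1.16193 >1
  x=-4.134: |R|=1.15462 >1
  x=-3.815: |R|=1.06464 >1
So |R|<1 on (-3.6000, 0).

(-3.6000,0); λ=-7 ⇒ h* = (18/5)/7 = 0.5143.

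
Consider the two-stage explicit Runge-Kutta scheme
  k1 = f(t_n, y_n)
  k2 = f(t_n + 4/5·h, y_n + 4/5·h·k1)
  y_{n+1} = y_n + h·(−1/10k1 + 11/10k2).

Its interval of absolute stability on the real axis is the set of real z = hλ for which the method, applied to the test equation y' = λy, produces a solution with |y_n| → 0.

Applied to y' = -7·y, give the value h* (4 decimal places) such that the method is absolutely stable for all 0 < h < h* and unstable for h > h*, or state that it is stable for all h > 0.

(-1.1364,0); λ=-7 ⇒ h* = (25/22)/7 = 0.1623.

With y'=λy (z=hλ):
  k1=λy_n ⇒ h·k1=z·y_n;  k2=λ(1+4/5z)y_n ⇒ h·k2=z(1+4/5z)y_n
  y_{n+1}/y_n = 1 − 1/10z + 11/10z(1+4/5z) = 1 + z + 22/25z²
  Hence R(z) = 1 + z + 22/25z².

Need |R(x)|<1, x<0.
x=-0.55: |R|=0.7162
R=1: x+22/25x²=0 ⇒ x=−25/22=-1.1364; min R=1−1/(4·22/25)=0.7159>−1
Confirm numerically:
  x=-1.010: |R|=0.88769 <1
  x=-0.863: |R|=0.79240 <1
  x=-0.730: |R|=0.73895 <1
  x=-1.716: |R|=1.87530 >1
  x=-1.454: |R|=1.40642 >1
Stable set (-1.1364, 0).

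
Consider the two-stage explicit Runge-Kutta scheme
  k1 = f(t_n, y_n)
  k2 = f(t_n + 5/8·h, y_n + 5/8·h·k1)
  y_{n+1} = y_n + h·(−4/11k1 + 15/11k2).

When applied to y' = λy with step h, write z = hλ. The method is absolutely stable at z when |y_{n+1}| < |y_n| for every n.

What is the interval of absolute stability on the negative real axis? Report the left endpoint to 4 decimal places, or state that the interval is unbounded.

z∈(-1.1733,0).

Test eqn y'=λy, z=hλ:
  k1=λy_n ⇒ h·k1=z·y_n;  k2=λ(1+5/8z)y_n ⇒ h·k2=z(1+5/8z)y_n
  y_{n+1}/y_n = 1 − 4/11z + 15/11z(1+5/8z) = 1 + z + 75/88z²
  R(z) = 1 + z + 75/88z².

Solve |R(x)|<1 on ℝ⁻.
x=-1.45: |R|=1.3419
R=1: x+75/88x²=0 ⇒ x=−88/75=-1.1733; min R=1−1/(4·75/88)=0.7067>−1
Confirm numerically:
  x=-1.048: |R|=0.88805 <1
  x=-1.036: |R|=0.87874 <1
  x=-0.711: |R|=0.71984 <1
  x=-1.480: |R|=1.38682 >1
  x=-1.312: |R|=1.15505 >1
So |R|<1 on (-1.1733, 0).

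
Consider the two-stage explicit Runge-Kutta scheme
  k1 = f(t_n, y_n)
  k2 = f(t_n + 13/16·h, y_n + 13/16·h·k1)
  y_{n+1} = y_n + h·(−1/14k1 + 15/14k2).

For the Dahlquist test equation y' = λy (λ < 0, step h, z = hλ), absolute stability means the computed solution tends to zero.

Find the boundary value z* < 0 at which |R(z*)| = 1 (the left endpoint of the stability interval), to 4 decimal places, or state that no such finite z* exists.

Set f=λy, z=hλ:
  k1=λy_n ⇒ h·k1=z·y_n;  k2=λ(1+13/16z)y_n ⇒ h·k2=z(1+13/16z)y_n
  y_{n+1}/y_n = 1 − 1/14z + 15/14z(1+13/16z) = 1 + z + 195/224z²
  Hence R(z) = 1 + z + 195/224z².

Find x<0 with |R(x)|<1.
x=-1.09: |R|=0.9443
R=1: x+195/224x²=0 ⇒ x=−224/195=-1.1487; min R=1−1/(4·195/224)=0.7128>−1
Confirm numerically:
  x=-0.745: |R|=0.73817 <1
  x=-0.635: |R|=0.71602 <1
  x=-0.542: |R|=0.71373 <1
  x=-1.686: |R|=1.78858 >1
  x=-1.537: |R|=1.51953 >1
Interval (-1.1487, 0).

left endpoint -1.1487.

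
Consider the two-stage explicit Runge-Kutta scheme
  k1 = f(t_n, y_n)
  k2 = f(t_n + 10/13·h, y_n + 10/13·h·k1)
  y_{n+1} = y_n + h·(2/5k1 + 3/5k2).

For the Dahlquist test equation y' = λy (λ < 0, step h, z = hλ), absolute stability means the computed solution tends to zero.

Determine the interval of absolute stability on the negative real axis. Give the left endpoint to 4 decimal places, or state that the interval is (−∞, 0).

Test eqn y'=λy, z=hλ:
  k1=λy_n ⇒ h·k1=z·y_n;  k2=λ(1+10/13z)y_n ⇒ h·k2=z(1+10/13z)y_n
  y_{n+1}/y_n = 1 + 2/5z + 3/5z(1+10/13z) = 1 + z + 6/13z²
  Hence R(z) = 1 + z + 6/13z².

Need |R(x)|<1, x<0.
x=-0.34: |R|=0.7134
R=1: x+6/13x²=0 ⇒ x=−13/6=-2.1667; min R=1−1/(4·6/13)=0.4583>−1
Confirm numerically:
  x=-2.129: |R|=0.96299 <1
  x=-1.589: |R|=0.57635 <1
  x=-0.992: |R|=0.46218 <1
  x=-2.754: |R|=1.74655 >1
  x=-2.644: |R|=1.58249 >1
So |R|<1 on (-2.1667, 0).

z∈(-2.1667,0).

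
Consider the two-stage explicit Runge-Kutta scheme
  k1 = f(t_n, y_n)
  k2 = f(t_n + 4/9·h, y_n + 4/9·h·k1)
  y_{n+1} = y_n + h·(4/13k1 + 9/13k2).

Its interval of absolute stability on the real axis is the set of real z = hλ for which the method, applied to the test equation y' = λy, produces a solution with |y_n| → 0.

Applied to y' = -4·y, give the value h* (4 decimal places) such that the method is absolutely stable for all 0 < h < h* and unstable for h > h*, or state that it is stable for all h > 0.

With y'=λy (z=hλ):
  k1=λy_n ⇒ h·k1=z·y_n;  k2=λ(1+4/9z)y_n ⇒ h·k2=z(1+4/9z)y_n
  y_{n+1}/y_n = 1 + 4/13z + 9/13z(1+4/9z) = 1 + z + 4/13z²
  ⇒ R(z) = 1 + z + 4/13z².

Solve |R(x)|<1 on ℝ⁻.
x=-0.45: |R|=0.6123
R=1: x+4/13x²=0 ⇒ x=−13/4=-3.2500; min R=1−1/(4·4/13)=0.1875>−1
Confirm numerically:
  x=-2.552: |R|=0.45191 <1
  x=-2.493: |R|=0.41932 <1
  x=-1.454: |R|=0.19650 <1
  x=-1.407: |R|=0.20212 <1
  x=-3.758: |R|=1.58740 >1
  x=-3.377: |R|=1.13196 >1
Interval (-3.2500, 0).

(-3.2500,0); λ=-4 ⇒ h* = (13/4)/4 = 0.8125.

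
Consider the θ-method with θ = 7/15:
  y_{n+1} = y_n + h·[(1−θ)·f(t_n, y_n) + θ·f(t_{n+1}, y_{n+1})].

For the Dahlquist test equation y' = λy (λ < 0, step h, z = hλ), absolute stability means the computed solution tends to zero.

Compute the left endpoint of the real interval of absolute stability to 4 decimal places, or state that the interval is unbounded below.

Test eqn y'=λy, z=hλ:
  y_{n+1} = y_n + z·[8/15·y_n + 7/15·y_{n+1}] ⇒ (1 − 7/15z)y_{n+1} = (1 + 8/15z)y_n
  ⇒ R(z) = (1 + 8/15z)/(1 − 7/15z).

Boundary: |R(x)|=1, x<0.
x=-1.12: |R|=0.2644
R=−1: 1+8/15x = −1+7/15x ⇒ -1/15x=2 ⇒ x=2/(-1/15)=-30.0000
Confirm numerically:
  x=-28.684: |R|=0.99390 <1
  x=-18.988: |R|=0.92555 <1
  x=-13.155: |R|=0.84270 <1
  x=-30.472: |R|=1.00207 >1
  x=-30.374: |R|=1.00164 >1
  x=-30.308: |R|=1.00136 >1
Interval (-30.0000, 0).

z* = -30.0000.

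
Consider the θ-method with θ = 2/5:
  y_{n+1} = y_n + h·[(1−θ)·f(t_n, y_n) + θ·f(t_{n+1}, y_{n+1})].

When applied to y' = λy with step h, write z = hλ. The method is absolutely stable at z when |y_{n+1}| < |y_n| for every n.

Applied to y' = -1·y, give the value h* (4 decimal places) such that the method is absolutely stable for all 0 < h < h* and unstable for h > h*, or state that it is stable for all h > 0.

(-10.0000,0); λ=-1 ⇒ h* = (10)/1 = 10.0000.

Set f=λy, z=hλ:
  y_{n+1} = y_n + z·[3/5·y_n + 2/5·y_{n+1}] ⇒ (1 − 2/5z)y_{n+1} = (1 + 3/5z)y_n
  Hence R(z) = (1 + 3/5z)/(1 − 2/5z).

Solve |R(x)|<1 on ℝ⁻.
x=-0.7: |R|=0.4531
R=−1: 1+3/5x = −1+2/5x ⇒ -1/5x=2 ⇒ x=2/(-1/5)=-10.0000
Confirm numerically:
  x=-8.674: |R|=0.94067 <1
  x=-8.237: |R|=0.91790 <1
  x=-7.068: |R|=0.84678 <1
  x=-5.087: |R|=0.67622 <1
  x=-10.598: |R|=1.02283 >1
  x=-10.458: |R|=1.01767 >1
  x=-10.210: |R|=1.00826 >1
So |R|<1 on (-10.0000, 0).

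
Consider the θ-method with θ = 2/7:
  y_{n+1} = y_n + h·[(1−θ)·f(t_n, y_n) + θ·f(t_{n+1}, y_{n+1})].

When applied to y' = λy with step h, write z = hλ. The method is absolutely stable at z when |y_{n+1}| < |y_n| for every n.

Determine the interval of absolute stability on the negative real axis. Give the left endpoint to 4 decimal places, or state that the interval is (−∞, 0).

(-4.6667, 0).

With y'=λy (z=hλ):
  y_{n+1} = y_n + z·[5/7·y_n + 2/7·y_{n+1}] ⇒ (1 − 2/7z)y_{n+1} = (1 + 5/7z)y_n
  R(z) = (1 + 5/7z)/(1 − 2/7z).

Solve |R(x)|<1 on ℝ⁻.
x=-1.05: |R|=0.1923
R=−1: 1+5/7x = −1+2/7x ⇒ -3/7x=2 ⇒ x=2/(-3/7)=-4.6667
Confirm numerically:
  x=-3.667: |R|=0.79078 <1
  x=-3.450: |R|=0.73741 <1
  x=-3.007: |R|=0.61741 <1
  x=-2.375: |R|=0.41489 <1
  x=-4.913: |R|=1.04392 >1
  x=-4.700: |R|=1.00610 >1
Interval (-4.6667, 0).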